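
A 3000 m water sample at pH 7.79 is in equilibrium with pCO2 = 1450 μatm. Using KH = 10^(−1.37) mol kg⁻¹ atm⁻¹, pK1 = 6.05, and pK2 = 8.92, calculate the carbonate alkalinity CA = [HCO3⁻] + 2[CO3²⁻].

[CO2*] = KH · pCO2 = 10^(−1.37) × 1450×10^-6 = 6.185×10^-5 mol/kg
α₀ = 1/(1 + K1/[H⁺] + K1K2/[H⁺]²) = 1/(1 + 10^+1.74 + 10^+0.61) = 0.01666
DIC = [CO2*]/α₀ = 6.185×10^-5 / 0.01666 = 3.713 mmol/kg
CA = (α₁ + 2α₂)·DIC = (0.9155 + 2×0.06787) × 3.713 = 3.90 mmol/kg

CA = 3.90 mmol/kg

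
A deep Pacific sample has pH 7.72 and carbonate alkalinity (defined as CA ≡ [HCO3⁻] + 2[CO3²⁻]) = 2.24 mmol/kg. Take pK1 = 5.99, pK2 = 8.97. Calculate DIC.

DIC = 2.16 mmol/kg

CA = [HCO3⁻] + 2[CO3²⁻] = (α₁ + 2α₂)·DIC
At pH 7.72: [H⁺]/K1 = 10^-1.73 = 0.018621, K2/[H⁺] = 10^-1.25 = 0.056234
α₁ = 1/(1 + 0.018621 + 0.056234) = 1/1.0749 = 0.9304; α₂ = α₁·K2/[H⁺] = 0.05232
α₁ + 2α₂ = 1.0350
DIC = CA / (α₁ + 2α₂) = 2.24 / 1.0350 = 2.16 mmol/kg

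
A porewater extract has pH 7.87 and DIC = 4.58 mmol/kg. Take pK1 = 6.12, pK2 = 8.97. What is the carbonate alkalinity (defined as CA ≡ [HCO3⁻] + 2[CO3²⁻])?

CA = 4.84 mmol/kg

CA = [HCO3⁻] + 2[CO3²⁻] = (α₁ + 2α₂)·DIC
At pH 7.87: [H⁺]/K1 = 10^-1.75 = 0.017783, K2/[H⁺] = 10^-1.10 = 0.079433
α₁ = 1/(1 + 0.017783 + 0.079433) = 1/1.0972 = 0.9114; α₂ = α₁·K2/[H⁺] = 0.07239
α₁ + 2α₂ = 1.0562
CA = 1.0562 × 4.58 = 4.84 mmol/kg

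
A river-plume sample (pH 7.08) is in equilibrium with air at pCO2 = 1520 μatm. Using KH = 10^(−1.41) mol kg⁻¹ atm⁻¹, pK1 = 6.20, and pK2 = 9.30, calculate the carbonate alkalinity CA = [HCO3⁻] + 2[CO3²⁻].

CA = 0.454 mmol/kg

[CO2*] = KH · pCO2 = 10^(−1.41) × 1520×10^-6 = 5.913×10^-5 mol/kg
α₀ = 1/(1 + K1/[H⁺] + K1K2/[H⁺]²) = 1/(1 + 10^+0.88 + 10^-1.34) = 0.1159
DIC = [CO2*]/α₀ = 5.913×10^-5 / 0.1159 = 0.5104 mmol/kg
CA = (α₁ + 2α₂)·DIC = (0.8788 + 2×0.005296) × 0.5104 = 0.454 mmol/kg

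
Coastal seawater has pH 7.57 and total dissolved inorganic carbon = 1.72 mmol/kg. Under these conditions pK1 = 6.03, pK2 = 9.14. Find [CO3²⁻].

α₂ = 1 / (1 + [H⁺]/K2 + [H⁺]²/(K1K2)) = 1 / (1 + 10^+1.57 + 10^+0.03)
   = 1 / (1 + 37.154 + 1.0715) = 1/39.225 = 0.02549
[CO3²⁻] = α₂ × DIC = 0.02549 × 1.72 = 0.0438 mmol/kg

[CO3²⁻] = 0.0438 mmol/kg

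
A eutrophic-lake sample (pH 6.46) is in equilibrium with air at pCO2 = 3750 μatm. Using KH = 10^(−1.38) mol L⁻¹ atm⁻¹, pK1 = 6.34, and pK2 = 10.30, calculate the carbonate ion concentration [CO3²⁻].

[CO3²⁻] = 0.0298 μmol/L

[CO2*] = KH · pCO2 = 10^(−1.38) × 3750×10^-6 = 1.563×10^-4 mol/L
α₀ = 1/(1 + K1/[H⁺] + K1K2/[H⁺]²) = 1/(1 + 10^+0.12 + 10^-3.72) = 0.4313
DIC = [CO2*]/α₀ = 1.563×10^-4 / 0.4313 = 0.3624 mmol/L
[CO3²⁻] = α₂·DIC; α₂ = 8.219×10^-5, so [CO3²⁻] = 8.219×10^-5 × 0.3624 = 2.98×10^-5 mmol/L = 0.0298 μmol/L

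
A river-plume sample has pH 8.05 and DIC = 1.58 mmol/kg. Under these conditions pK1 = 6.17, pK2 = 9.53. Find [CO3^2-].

[CO3²⁻] = 0.0500 mmol/kg

α₂ = 1 / (1 + [H⁺]/K2 + [H⁺]²/(K1K2)) = 1 / (1 + 10^+1.48 + 10^-0.40)
   = 1 / (1 + 30.200 + 0.39811) = 1/31.598 = 0.03165
[CO3²⁻] = α₂ × DIC = 0.03165 × 1.58 = 0.0500 mmol/kg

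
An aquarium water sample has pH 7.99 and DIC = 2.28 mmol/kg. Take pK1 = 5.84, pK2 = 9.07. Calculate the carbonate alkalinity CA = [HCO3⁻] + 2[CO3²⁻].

CA = [HCO3⁻] + 2[CO3²⁻] = (α₁ + 2α₂)·DIC
At pH 7.99: [H⁺]/K1 = 10^-2.15 = 0.0070795, K2/[H⁺] = 10^-1.08 = 0.083176
α₁ = 1/(1 + 0.0070795 + 0.083176) = 1/1.0903 = 0.9172; α₂ = α₁·K2/[H⁺] = 0.07629
α₁ + 2α₂ = 1.0698
CA = 1.0698 × 2.28 = 2.44 mmol/kg

CA = 2.44 mmol/kg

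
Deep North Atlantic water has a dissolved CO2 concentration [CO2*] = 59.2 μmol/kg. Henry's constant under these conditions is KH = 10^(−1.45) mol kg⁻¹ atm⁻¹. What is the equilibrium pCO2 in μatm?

KH = 10^(−1.45) = 3.548×10^-2 mol kg⁻¹ atm⁻¹
pCO2 = [CO2*]/KH = 59.2×10^-6 / 3.548×10^-2 = 1.67×10^-3 atm = 1670 μatm

pCO2 = 1670 μatm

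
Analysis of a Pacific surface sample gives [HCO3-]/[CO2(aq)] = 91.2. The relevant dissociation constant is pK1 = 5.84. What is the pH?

From K1 = [H⁺][HCO3-]/[CO2(aq)]:  pH = pK1 + log₁₀([HCO3-]/[CO2(aq)])
log₁₀(91.2) = +1.960
pH = 5.84 + (+1.960) = 7.80

pH = 7.80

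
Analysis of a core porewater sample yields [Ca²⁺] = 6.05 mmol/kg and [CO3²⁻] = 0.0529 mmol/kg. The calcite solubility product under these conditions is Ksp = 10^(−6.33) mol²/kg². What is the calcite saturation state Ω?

Ksp = 10^(−6.33) = 4.677×10^-7
Ω = [Ca²⁺][CO3²⁻]/Ksp = (6.05×10^-3)(0.0529×10^-3) / 4.677×10^-7 = 0.684

Ω = 0.684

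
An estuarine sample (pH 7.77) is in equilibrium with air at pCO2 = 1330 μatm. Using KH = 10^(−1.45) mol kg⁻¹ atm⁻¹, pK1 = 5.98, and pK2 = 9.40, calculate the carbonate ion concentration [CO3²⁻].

[CO3²⁻] = 0.0682 mmol/kg

[CO2*] = KH · pCO2 = 10^(−1.45) × 1330×10^-6 = 4.719×10^-5 mol/kg
α₀ = 1/(1 + K1/[H⁺] + K1K2/[H⁺]²) = 1/(1 + 10^+1.79 + 10^+0.16) = 0.01560
DIC = [CO2*]/α₀ = 4.719×10^-5 / 0.01560 = 3.025 mmol/kg
[CO3²⁻] = α₂·DIC; α₂ = 0.02255, so [CO3²⁻] = 0.02255 × 3.025 = 0.0682 mmol/kg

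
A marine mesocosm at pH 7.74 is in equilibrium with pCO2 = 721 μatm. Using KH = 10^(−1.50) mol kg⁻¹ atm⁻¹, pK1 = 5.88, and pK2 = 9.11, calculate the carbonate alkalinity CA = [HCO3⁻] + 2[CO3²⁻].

CA = 1.79 mmol/kg

[CO2*] = KH · pCO2 = 10^(−1.50) × 721×10^-6 = 2.280×10^-5 mol/kg
α₀ = 1/(1 + K1/[H⁺] + K1K2/[H⁺]²) = 1/(1 + 10^+1.86 + 10^+0.49) = 0.01307
DIC = [CO2*]/α₀ = 2.280×10^-5 / 0.01307 = 1.745 mmol/kg
CA = (α₁ + 2α₂)·DIC = (0.9466 + 2×0.04038) × 1.745 = 1.79 mmol/kg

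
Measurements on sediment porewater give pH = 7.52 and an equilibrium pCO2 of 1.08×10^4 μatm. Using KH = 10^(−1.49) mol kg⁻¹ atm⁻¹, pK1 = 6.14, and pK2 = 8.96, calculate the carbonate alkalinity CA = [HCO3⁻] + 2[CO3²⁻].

CA = 8.99 mmol/kg

[CO2*] = KH · pCO2 = 10^(−1.49) × 1.08×10^4×10^-6 = 3.495×10^-4 mol/kg
α₀ = 1/(1 + K1/[H⁺] + K1K2/[H⁺]²) = 1/(1 + 10^+1.38 + 10^-0.06) = 0.03867
DIC = [CO2*]/α₀ = 3.495×10^-4 / 0.03867 = 9.037 mmol/kg
CA = (α₁ + 2α₂)·DIC = (0.9276 + 2×0.03368) × 9.037 = 8.99 mmol/kg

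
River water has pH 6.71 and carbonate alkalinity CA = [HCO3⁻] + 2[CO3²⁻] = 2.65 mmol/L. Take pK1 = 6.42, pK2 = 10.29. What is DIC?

CA = [HCO3⁻] + 2[CO3²⁻] = (α₁ + 2α₂)·DIC
At pH 6.71: [H⁺]/K1 = 10^-0.29 = 0.51286, K2/[H⁺] = 10^-3.58 = 0.00026303
α₁ = 1/(1 + 0.51286 + 0.00026303) = 1/1.5131 = 0.6609; α₂ = α₁·K2/[H⁺] = 0.0001738
α₁ + 2α₂ = 0.6612
DIC = CA / (α₁ + 2α₂) = 2.65 / 0.6612 = 4.01 mmol/L

DIC = 4.01 mmol/L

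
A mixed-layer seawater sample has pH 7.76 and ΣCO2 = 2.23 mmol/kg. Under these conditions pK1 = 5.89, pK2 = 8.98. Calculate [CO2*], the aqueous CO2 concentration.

α₀ = 1 / (1 + K1/[H⁺] + K1K2/[H⁺]²) = 1 / (1 + 10^+1.87 + 10^+0.65)
   = 1 / (1 + 74.131 + 4.4668) = 1/79.598 = 0.01256
[CO2*] = α₀ × DIC = 0.01256 × 2.23 = 0.0280 mmol/kg

[CO2*] = 0.0280 mmol/kg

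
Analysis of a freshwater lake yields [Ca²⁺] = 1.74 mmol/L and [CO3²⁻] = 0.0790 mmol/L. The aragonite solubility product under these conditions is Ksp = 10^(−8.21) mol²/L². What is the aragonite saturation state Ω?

Ksp = 10^(−8.21) = 6.166×10^-9
Ω = [Ca²⁺][CO3²⁻]/Ksp = (1.74×10^-3)(0.0790×10^-3) / 6.166×10^-9 = 22.3

Ω = 22.3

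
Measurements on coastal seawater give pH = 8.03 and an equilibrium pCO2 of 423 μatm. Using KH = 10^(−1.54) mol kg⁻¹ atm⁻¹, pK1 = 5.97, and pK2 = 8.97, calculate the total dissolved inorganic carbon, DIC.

[CO2*] = KH · pCO2 = 10^(−1.54) × 423×10^-6 = 1.220×10^-5 mol/kg
α₀ = 1/(1 + K1/[H⁺] + K1K2/[H⁺]²) = 1/(1 + 10^+2.06 + 10^+1.12) = 0.007752
DIC = [CO2*]/α₀ = 1.220×10^-5 / 0.007752 = 1.57 mmol/kg

DIC = 1.57 mmol/kg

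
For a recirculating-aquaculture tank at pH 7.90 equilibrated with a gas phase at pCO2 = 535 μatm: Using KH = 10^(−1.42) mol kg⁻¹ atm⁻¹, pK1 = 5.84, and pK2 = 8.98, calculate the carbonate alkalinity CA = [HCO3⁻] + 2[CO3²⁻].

CA = 2.72 mmol/kg

[CO2*] = KH · pCO2 = 10^(−1.42) × 535×10^-6 = 2.034×10^-5 mol/kg
α₀ = 1/(1 + K1/[H⁺] + K1K2/[H⁺]²) = 1/(1 + 10^+2.06 + 10^+0.98) = 0.007977
DIC = [CO2*]/α₀ = 2.034×10^-5 / 0.007977 = 2.550 mmol/kg
CA = (α₁ + 2α₂)·DIC = (0.9158 + 2×0.07618) × 2.550 = 2.72 mmol/kg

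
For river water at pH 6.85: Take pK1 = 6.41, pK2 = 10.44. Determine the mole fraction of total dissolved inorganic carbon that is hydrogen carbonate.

α₁ = 1 / (1 + [H⁺]/K1 + K2/[H⁺]) = 1 / (1 + 10^-0.44 + 10^-3.59)
   = 1 / (1 + 0.36308 + 0.00025704) = 1/1.3633 = 0.7335

α₁ = 0.733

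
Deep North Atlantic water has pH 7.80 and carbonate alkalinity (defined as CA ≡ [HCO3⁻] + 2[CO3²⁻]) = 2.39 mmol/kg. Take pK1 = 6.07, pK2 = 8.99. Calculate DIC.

CA = [HCO3⁻] + 2[CO3²⁻] = (α₁ + 2α₂)·DIC
At pH 7.80: [H⁺]/K1 = 10^-1.73 = 0.018621, K2/[H⁺] = 10^-1.19 = 0.064565
α₁ = 1/(1 + 0.018621 + 0.064565) = 1/1.0832 = 0.9232; α₂ = α₁·K2/[H⁺] = 0.05961
α₁ + 2α₂ = 1.0424
DIC = CA / (α₁ + 2α₂) = 2.39 / 1.0424 = 2.29 mmol/kg

DIC = 2.29 mmol/kg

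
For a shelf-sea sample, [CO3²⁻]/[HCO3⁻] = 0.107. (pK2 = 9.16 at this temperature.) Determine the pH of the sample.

From K2 = [H⁺][CO3²⁻]/[HCO3⁻]:  pH = pK2 + log₁₀([CO3²⁻]/[HCO3⁻])
log₁₀(0.107) = -0.971
pH = 9.16 + (-0.971) = 8.19

pH = 8.19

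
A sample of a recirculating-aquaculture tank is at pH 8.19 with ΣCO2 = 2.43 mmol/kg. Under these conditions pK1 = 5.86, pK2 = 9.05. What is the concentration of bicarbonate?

α₁ = 1 / (1 + [H⁺]/K1 + K2/[H⁺]) = 1 / (1 + 10^-2.33 + 10^-0.86)
   = 1 / (1 + 0.0046774 + 0.13804) = 1/1.1427 = 0.8751
[HCO3⁻] = α₁ × DIC = 0.8751 × 2.43 = 2.13 mmol/kg

[HCO3⁻] = 2.13 mmol/kg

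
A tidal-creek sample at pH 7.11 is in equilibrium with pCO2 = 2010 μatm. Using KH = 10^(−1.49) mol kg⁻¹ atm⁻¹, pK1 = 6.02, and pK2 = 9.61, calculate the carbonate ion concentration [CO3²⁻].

[CO2*] = KH · pCO2 = 10^(−1.49) × 2010×10^-6 = 6.504×10^-5 mol/kg
α₀ = 1/(1 + K1/[H⁺] + K1K2/[H⁺]²) = 1/(1 + 10^+1.09 + 10^-1.41) = 0.07495
DIC = [CO2*]/α₀ = 6.504×10^-5 / 0.07495 = 0.8678 mmol/kg
[CO3²⁻] = α₂·DIC; α₂ = 0.002916, so [CO3²⁻] = 0.002916 × 0.8678 = 0.00253 mmol/kg = 2.53 μmol/kg

[CO3²⁻] = 2.53 μmol/kg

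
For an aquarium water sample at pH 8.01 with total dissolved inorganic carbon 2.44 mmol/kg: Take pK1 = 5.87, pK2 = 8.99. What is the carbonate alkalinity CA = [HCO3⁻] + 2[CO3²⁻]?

CA = 2.65 mmol/kg

CA = [HCO3⁻] + 2[CO3²⁻] = (α₁ + 2α₂)·DIC
At pH 8.01: [H⁺]/K1 = 10^-2.14 = 0.0072444, K2/[H⁺] = 10^-0.98 = 0.10471
α₁ = 1/(1 + 0.0072444 + 0.10471) = 1/1.1120 = 0.8993; α₂ = α₁·K2/[H⁺] = 0.09417
α₁ + 2α₂ = 1.0877
CA = 1.0877 × 2.44 = 2.65 mmol/kg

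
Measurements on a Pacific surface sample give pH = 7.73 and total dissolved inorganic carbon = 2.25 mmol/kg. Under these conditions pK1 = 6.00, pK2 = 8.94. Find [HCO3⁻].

α₁ = 1 / (1 + [H⁺]/K1 + K2/[H⁺]) = 1 / (1 + 10^-1.73 + 10^-1.21)
   = 1 / (1 + 0.018621 + 0.061660) = 1/1.0803 = 0.9257
[HCO3⁻] = α₁ × DIC = 0.9257 × 2.25 = 2.08 mmol/kg

[HCO3⁻] = 2.08 mmol/kg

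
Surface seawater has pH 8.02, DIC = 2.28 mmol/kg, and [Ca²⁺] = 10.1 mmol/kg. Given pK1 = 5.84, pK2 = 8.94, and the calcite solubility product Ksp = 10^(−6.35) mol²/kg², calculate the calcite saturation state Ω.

α₂ = 1 / (1 + [H⁺]/K2 + [H⁺]²/(K1K2)) = 1 / (1 + 10^+0.92 + 10^-1.26)
   = 1 / (1 + 8.3176 + 0.054954) = 1/9.3726 = 0.1067
[CO3²⁻] = α₂ × DIC = 0.1067 × 2.28 = 0.2433 mmol/kg
Ksp = 10^(−6.35) = 4.467×10^-7
Ω = [Ca²⁺][CO3²⁻]/Ksp = (10.1×10^-3)(2.433×10^-4) / 4.467×10^-7 = 5.50

Ω = 5.50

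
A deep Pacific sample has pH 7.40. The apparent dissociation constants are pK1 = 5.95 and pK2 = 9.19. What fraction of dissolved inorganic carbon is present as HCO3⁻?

α₁ = 1 / (1 + [H⁺]/K1 + K2/[H⁺]) = 1 / (1 + 10^-1.45 + 10^-1.79)
   = 1 / (1 + 0.035481 + 0.016218) = 1/1.0517 = 0.9508

α₁ = 0.951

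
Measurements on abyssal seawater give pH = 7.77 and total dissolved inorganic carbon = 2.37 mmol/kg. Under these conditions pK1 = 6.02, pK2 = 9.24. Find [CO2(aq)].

α₀ = 1 / (1 + K1/[H⁺] + K1K2/[H⁺]²) = 1 / (1 + 10^+1.75 + 10^+0.28)
   = 1 / (1 + 56.234 + 1.9055) = 1/59.140 = 0.01691
[CO2*] = α₀ × DIC = 0.01691 × 2.37 = 0.0401 mmol/kg

[CO2*] = 0.0401 mmol/kg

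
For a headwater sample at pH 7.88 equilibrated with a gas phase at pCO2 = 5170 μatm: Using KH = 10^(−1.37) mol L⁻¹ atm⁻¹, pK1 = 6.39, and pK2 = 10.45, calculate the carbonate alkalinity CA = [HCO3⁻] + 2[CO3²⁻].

CA = 6.85 mmol/L

[CO2*] = KH · pCO2 = 10^(−1.37) × 5170×10^-6 = 2.205×10^-4 mol/L
α₀ = 1/(1 + K1/[H⁺] + K1K2/[H⁺]²) = 1/(1 + 10^+1.49 + 10^-1.08) = 0.03126
DIC = [CO2*]/α₀ = 2.205×10^-4 / 0.03126 = 7.054 mmol/L
CA = (α₁ + 2α₂)·DIC = (0.9661 + 2×0.002600) × 7.054 = 6.85 mmol/L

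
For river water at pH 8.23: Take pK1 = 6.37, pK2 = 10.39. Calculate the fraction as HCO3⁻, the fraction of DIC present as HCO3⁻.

α₁ = 0.980

α₁ = 1 / (1 + [H⁺]/K1 + K2/[H⁺]) = 1 / (1 + 10^-1.86 + 10^-2.16)
   = 1 / (1 + 0.013804 + 0.0069183) = 1/1.0207 = 0.9797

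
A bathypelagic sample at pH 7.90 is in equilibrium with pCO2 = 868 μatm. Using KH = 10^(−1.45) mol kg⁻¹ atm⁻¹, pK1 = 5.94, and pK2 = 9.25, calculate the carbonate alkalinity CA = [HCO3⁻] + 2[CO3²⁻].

[CO2*] = KH · pCO2 = 10^(−1.45) × 868×10^-6 = 3.080×10^-5 mol/kg
α₀ = 1/(1 + K1/[H⁺] + K1K2/[H⁺]²) = 1/(1 + 10^+1.96 + 10^+0.61) = 0.01039
DIC = [CO2*]/α₀ = 3.080×10^-5 / 0.01039 = 2.965 mmol/kg
CA = (α₁ + 2α₂)·DIC = (0.9473 + 2×0.04231) × 2.965 = 3.06 mmol/kg

CA = 3.06 mmol/kg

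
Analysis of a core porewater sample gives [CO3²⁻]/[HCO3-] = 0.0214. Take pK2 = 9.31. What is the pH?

pH = 7.64

From K2 = [H⁺][CO3²⁻]/[HCO3-]:  pH = pK2 + log₁₀([CO3²⁻]/[HCO3-])
log₁₀(0.0214) = -1.670
pH = 9.31 + (-1.670) = 7.64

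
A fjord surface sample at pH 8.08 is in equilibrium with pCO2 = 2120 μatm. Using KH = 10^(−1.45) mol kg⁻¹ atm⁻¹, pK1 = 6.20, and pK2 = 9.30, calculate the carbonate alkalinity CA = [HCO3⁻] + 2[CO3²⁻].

[CO2*] = KH · pCO2 = 10^(−1.45) × 2120×10^-6 = 7.522×10^-5 mol/kg
α₀ = 1/(1 + K1/[H⁺] + K1K2/[H⁺]²) = 1/(1 + 10^+1.88 + 10^+0.66) = 0.01228
DIC = [CO2*]/α₀ = 7.522×10^-5 / 0.01228 = 6.125 mmol/kg
CA = (α₁ + 2α₂)·DIC = (0.9316 + 2×0.05613) × 6.125 = 6.39 mmol/kg

CA = 6.39 mmol/kg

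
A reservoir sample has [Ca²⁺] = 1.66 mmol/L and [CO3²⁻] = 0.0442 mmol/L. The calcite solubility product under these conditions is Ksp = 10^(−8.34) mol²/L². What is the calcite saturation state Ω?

Ksp = 10^(−8.34) = 4.571×10^-9
Ω = [Ca²⁺][CO3²⁻]/Ksp = (1.66×10^-3)(0.0442×10^-3) / 4.571×10^-9 = 16.1

Ω = 16.1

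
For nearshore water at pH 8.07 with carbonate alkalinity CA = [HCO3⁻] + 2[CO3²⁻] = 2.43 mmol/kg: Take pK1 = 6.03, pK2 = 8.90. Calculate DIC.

DIC = 2.17 mmol/kg

CA = [HCO3⁻] + 2[CO3²⁻] = (α₁ + 2α₂)·DIC
At pH 8.07: [H⁺]/K1 = 10^-2.04 = 0.0091201, K2/[H⁺] = 10^-0.83 = 0.14791
α₁ = 1/(1 + 0.0091201 + 0.14791) = 1/1.1570 = 0.8643; α₂ = α₁·K2/[H⁺] = 0.1278
α₁ + 2α₂ = 1.1200
DIC = CA / (α₁ + 2α₂) = 2.43 / 1.1200 = 2.17 mmol/kg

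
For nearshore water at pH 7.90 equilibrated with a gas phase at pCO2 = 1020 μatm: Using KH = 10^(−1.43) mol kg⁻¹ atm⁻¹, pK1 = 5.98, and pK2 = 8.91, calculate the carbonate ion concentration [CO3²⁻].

[CO3²⁻] = 0.308 mmol/kg

[CO2*] = KH · pCO2 = 10^(−1.43) × 1020×10^-6 = 3.790×10^-5 mol/kg
α₀ = 1/(1 + K1/[H⁺] + K1K2/[H⁺]²) = 1/(1 + 10^+1.92 + 10^+0.91) = 0.01083
DIC = [CO2*]/α₀ = 3.790×10^-5 / 0.01083 = 3.498 mmol/kg
[CO3²⁻] = α₂·DIC; α₂ = 0.08806, so [CO3²⁻] = 0.08806 × 3.498 = 0.308 mmol/kg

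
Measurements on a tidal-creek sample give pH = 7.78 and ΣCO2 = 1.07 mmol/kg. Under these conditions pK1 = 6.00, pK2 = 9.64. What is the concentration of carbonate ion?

α₂ = 1 / (1 + [H⁺]/K2 + [H⁺]²/(K1K2)) = 1 / (1 + 10^+1.86 + 10^+0.08)
   = 1 / (1 + 72.444 + 1.2023) = 1/74.646 = 0.01340
[CO3²⁻] = α₂ × DIC = 0.01340 × 1.07 = 0.0143 mmol/kg = 14.3 μmol/kg

[CO3²⁻] = 14.3 μmol/kg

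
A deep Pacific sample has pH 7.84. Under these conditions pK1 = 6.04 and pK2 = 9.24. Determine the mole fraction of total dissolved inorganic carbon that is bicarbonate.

α₁ = 0.947

α₁ = 1 / (1 + [H⁺]/K1 + K2/[H⁺]) = 1 / (1 + 10^-1.80 + 10^-1.40)
   = 1 / (1 + 0.015849 + 0.039811) = 1/1.0557 = 0.9473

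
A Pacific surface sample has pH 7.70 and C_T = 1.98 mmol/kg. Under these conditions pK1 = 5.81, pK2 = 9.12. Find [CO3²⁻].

[CO3²⁻] = 0.0716 mmol/kg

α₂ = 1 / (1 + [H⁺]/K2 + [H⁺]²/(K1K2)) = 1 / (1 + 10^+1.42 + 10^-0.47)
   = 1 / (1 + 26.303 + 0.33884) = 1/27.642 = 0.03618
[CO3²⁻] = α₂ × DIC = 0.03618 × 1.98 = 0.0716 mmol/kg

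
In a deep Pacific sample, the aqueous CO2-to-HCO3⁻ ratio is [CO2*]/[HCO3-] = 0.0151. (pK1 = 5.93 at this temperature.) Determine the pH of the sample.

From K1 = [H⁺][HCO3-]/[CO2*]:  pH = pK1 − log₁₀([CO2*]/[HCO3-])
log₁₀(0.0151) = -1.821
pH = 5.93 − (-1.821) = 7.75

pH = 7.75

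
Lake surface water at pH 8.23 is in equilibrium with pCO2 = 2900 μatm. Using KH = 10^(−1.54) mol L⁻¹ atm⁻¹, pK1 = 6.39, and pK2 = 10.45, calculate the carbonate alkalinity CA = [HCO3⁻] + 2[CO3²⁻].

CA = 5.86 mmol/L

[CO2*] = KH · pCO2 = 10^(−1.54) × 2900×10^-6 = 8.364×10^-5 mol/L
α₀ = 1/(1 + K1/[H⁺] + K1K2/[H⁺]²) = 1/(1 + 10^+1.84 + 10^-0.38) = 0.01416
DIC = [CO2*]/α₀ = 8.364×10^-5 / 0.01416 = 5.905 mmol/L
CA = (α₁ + 2α₂)·DIC = (0.9799 + 2×0.005905) × 5.905 = 5.86 mmol/L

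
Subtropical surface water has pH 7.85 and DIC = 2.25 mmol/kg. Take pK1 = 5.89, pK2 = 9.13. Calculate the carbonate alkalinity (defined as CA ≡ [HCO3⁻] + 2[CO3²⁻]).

CA = 2.34 mmol/kg

CA = [HCO3⁻] + 2[CO3²⁻] = (α₁ + 2α₂)·DIC
At pH 7.85: [H⁺]/K1 = 10^-1.96 = 0.010965, K2/[H⁺] = 10^-1.28 = 0.052481
α₁ = 1/(1 + 0.010965 + 0.052481) = 1/1.0634 = 0.9403; α₂ = α₁·K2/[H⁺] = 0.04935
α₁ + 2α₂ = 1.0390
CA = 1.0390 × 2.25 = 2.34 mmol/kg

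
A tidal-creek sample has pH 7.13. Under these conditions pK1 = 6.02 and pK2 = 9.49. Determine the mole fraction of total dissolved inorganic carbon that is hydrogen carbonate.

α₁ = 1 / (1 + [H⁺]/K1 + K2/[H⁺]) = 1 / (1 + 10^-1.11 + 10^-2.36)
   = 1 / (1 + 0.077625 + 0.0043652) = 1/1.0820 = 0.9242

α₁ = 0.924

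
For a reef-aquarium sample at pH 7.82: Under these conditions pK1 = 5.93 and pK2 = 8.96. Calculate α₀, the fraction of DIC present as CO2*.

α₀ = 0.0119

α₀ = 1 / (1 + K1/[H⁺] + K1K2/[H⁺]²) = 1 / (1 + 10^+1.89 + 10^+0.75)
   = 1 / (1 + 77.625 + 5.6234) = 1/84.248 = 0.01187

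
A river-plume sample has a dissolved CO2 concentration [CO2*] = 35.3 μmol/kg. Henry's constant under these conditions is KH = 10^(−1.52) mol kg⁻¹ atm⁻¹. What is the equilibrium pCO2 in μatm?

KH = 10^(−1.52) = 3.020×10^-2 mol kg⁻¹ atm⁻¹
pCO2 = [CO2*]/KH = 35.3×10^-6 / 3.020×10^-2 = 1.17×10^-3 atm = 1170 μatm

pCO2 = 1170 μatm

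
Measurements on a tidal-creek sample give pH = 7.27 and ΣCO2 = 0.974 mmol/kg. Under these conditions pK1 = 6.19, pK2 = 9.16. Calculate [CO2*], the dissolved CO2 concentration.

[CO2*] = 0.0739 mmol/kg

α₀ = 1 / (1 + K1/[H⁺] + K1K2/[H⁺]²) = 1 / (1 + 10^+1.08 + 10^-0.81)
   = 1 / (1 + 12.023 + 0.15488) = 1/13.178 = 0.07589
[CO2*] = α₀ × DIC = 0.07589 × 0.974 = 0.0739 mmol/kg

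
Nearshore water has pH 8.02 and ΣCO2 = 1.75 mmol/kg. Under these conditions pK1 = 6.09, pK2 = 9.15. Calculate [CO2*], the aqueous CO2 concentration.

α₀ = 1 / (1 + K1/[H⁺] + K1K2/[H⁺]²) = 1 / (1 + 10^+1.93 + 10^+0.80)
   = 1 / (1 + 85.114 + 6.3096) = 1/92.423 = 0.01082
[CO2*] = α₀ × DIC = 0.01082 × 1.75 = 0.0189 mmol/kg = 18.9 μmol/kg

[CO2*] = 18.9 μmol/kg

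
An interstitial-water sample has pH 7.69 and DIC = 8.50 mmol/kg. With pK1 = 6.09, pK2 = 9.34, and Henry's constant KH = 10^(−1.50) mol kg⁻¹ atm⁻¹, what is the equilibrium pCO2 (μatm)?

pCO2 = 6450 μatm

α₀ = 1 / (1 + K1/[H⁺] + K1K2/[H⁺]²) = 1 / (1 + 10^+1.60 + 10^-0.05)
   = 1 / (1 + 39.811 + 0.89125) = 1/41.702 = 0.02398
[CO2*] = α₀ × DIC = 0.02398 × 8.50 = 0.2038 mmol/kg
pCO2 = [CO2*]/KH = 2.038×10^-4 / 3.162×10^-2 = 6450 μatm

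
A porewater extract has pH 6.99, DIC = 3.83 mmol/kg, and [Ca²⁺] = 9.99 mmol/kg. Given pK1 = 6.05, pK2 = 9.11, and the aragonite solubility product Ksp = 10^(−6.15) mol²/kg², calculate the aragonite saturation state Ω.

α₂ = 1 / (1 + [H⁺]/K2 + [H⁺]²/(K1K2)) = 1 / (1 + 10^+2.12 + 10^+1.18)
   = 1 / (1 + 131.83 + 15.136) = 1/147.96 = 0.006759
[CO3²⁻] = α₂ × DIC = 0.006759 × 3.83 = 0.02589 mmol/kg
Ksp = 10^(−6.15) = 7.079×10^-7
Ω = [Ca²⁺][CO3²⁻]/Ksp = (9.99×10^-3)(2.589×10^-5) / 7.079×10^-7 = 0.365

Ω = 0.365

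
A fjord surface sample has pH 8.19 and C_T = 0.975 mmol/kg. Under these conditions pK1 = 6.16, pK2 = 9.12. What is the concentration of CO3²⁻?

[CO3²⁻] = 0.102 mmol/kg

α₂ = 1 / (1 + [H⁺]/K2 + [H⁺]²/(K1K2)) = 1 / (1 + 10^+0.93 + 10^-1.10)
   = 1 / (1 + 8.5114 + 0.079433) = 1/9.5908 = 0.1043
[CO3²⁻] = α₂ × DIC = 0.1043 × 0.975 = 0.102 mmol/kg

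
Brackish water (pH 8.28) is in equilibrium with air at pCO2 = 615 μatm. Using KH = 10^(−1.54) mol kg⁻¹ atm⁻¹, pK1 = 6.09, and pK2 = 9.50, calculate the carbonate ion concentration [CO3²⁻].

[CO3²⁻] = 0.166 mmol/kg

[CO2*] = KH · pCO2 = 10^(−1.54) × 615×10^-6 = 1.774×10^-5 mol/kg
α₀ = 1/(1 + K1/[H⁺] + K1K2/[H⁺]²) = 1/(1 + 10^+2.19 + 10^+0.97) = 0.006053
DIC = [CO2*]/α₀ = 1.774×10^-5 / 0.006053 = 2.930 mmol/kg
[CO3²⁻] = α₂·DIC; α₂ = 0.05649, so [CO3²⁻] = 0.05649 × 2.930 = 0.166 mmol/kg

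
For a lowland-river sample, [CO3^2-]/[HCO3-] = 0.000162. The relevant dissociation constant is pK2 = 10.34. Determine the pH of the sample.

pH = 6.55

From K2 = [H⁺][CO3^2-]/[HCO3-]:  pH = pK2 + log₁₀([CO3^2-]/[HCO3-])
log₁₀(0.000162) = -3.790
pH = 10.34 + (-3.790) = 6.55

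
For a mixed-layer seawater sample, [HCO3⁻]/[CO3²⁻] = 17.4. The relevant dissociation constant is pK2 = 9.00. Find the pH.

pH = 7.76

From K2 = [H⁺][CO3²⁻]/[HCO3⁻]:  pH = pK2 − log₁₀([HCO3⁻]/[CO3²⁻])
log₁₀(17.4) = +1.241
pH = 9.00 − (+1.241) = 7.76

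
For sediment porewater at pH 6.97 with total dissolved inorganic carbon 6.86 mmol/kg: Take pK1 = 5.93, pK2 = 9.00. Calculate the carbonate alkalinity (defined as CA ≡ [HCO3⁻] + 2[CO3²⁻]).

CA = [HCO3⁻] + 2[CO3²⁻] = (α₁ + 2α₂)·DIC
At pH 6.97: [H⁺]/K1 = 10^-1.04 = 0.091201, K2/[H⁺] = 10^-2.03 = 0.0093325
α₁ = 1/(1 + 0.091201 + 0.0093325) = 1/1.1005 = 0.9087; α₂ = α₁·K2/[H⁺] = 0.008480
α₁ + 2α₂ = 0.9256
CA = 0.9256 × 6.86 = 6.35 mmol/kg

CA = 6.35 mmol/kg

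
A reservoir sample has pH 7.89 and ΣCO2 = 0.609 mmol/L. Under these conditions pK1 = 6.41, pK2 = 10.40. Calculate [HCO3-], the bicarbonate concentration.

α₁ = 1 / (1 + [H⁺]/K1 + K2/[H⁺]) = 1 / (1 + 10^-1.48 + 10^-2.51)
   = 1 / (1 + 0.033113 + 0.0030903) = 1/1.0362 = 0.9651
[HCO3⁻] = α₁ × DIC = 0.9651 × 0.609 = 0.588 mmol/L

[HCO3⁻] = 0.588 mmol/L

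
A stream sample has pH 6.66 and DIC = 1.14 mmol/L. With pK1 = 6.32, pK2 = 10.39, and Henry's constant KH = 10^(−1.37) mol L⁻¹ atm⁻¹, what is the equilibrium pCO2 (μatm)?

pCO2 = 8380 μatm

α₀ = 1 / (1 + K1/[H⁺] + K1K2/[H⁺]²) = 1 / (1 + 10^+0.34 + 10^-3.39)
   = 1 / (1 + 2.1878 + 0.00040738) = 1/3.1882 = 0.3137
[CO2*] = α₀ × DIC = 0.3137 × 1.14 = 0.3576 mmol/L
pCO2 = [CO2*]/KH = 3.576×10^-4 / 4.266×10^-2 = 8380 μatm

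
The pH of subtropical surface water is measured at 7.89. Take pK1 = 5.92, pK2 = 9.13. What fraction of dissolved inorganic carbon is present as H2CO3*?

α₀ = 1 / (1 + K1/[H⁺] + K1K2/[H⁺]²) = 1 / (1 + 10^+1.97 + 10^+0.73)
   = 1 / (1 + 93.325 + 5.3703) = 1/99.696 = 0.01003

α₀ = 0.0100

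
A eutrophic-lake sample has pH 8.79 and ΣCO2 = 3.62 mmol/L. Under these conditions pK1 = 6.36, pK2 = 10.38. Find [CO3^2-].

α₂ = 1 / (1 + [H⁺]/K2 + [H⁺]²/(K1K2)) = 1 / (1 + 10^+1.59 + 10^-0.84)
   = 1 / (1 + 38.905 + 0.14454) = 1/40.049 = 0.02497
[CO3²⁻] = α₂ × DIC = 0.02497 × 3.62 = 0.0904 mmol/L

[CO3²⁻] = 0.0904 mmol/L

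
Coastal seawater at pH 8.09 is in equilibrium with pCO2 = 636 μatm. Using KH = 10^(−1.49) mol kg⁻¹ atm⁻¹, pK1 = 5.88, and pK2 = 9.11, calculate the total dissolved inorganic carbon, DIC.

DIC = 3.68 mmol/kg

[CO2*] = KH · pCO2 = 10^(−1.49) × 636×10^-6 = 2.058×10^-5 mol/kg
α₀ = 1/(1 + K1/[H⁺] + K1K2/[H⁺]²) = 1/(1 + 10^+2.21 + 10^+1.19) = 0.005597
DIC = [CO2*]/α₀ = 2.058×10^-5 / 0.005597 = 3.68 mmol/kg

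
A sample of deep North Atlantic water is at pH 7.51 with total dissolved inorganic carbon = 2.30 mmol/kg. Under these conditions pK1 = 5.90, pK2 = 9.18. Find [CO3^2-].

[CO3²⁻] = 0.0470 mmol/kg

α₂ = 1 / (1 + [H⁺]/K2 + [H⁺]²/(K1K2)) = 1 / (1 + 10^+1.67 + 10^+0.06)
   = 1 / (1 + 46.774 + 1.1482) = 1/48.922 = 0.02044
[CO3²⁻] = α₂ × DIC = 0.02044 × 2.30 = 0.0470 mmol/kg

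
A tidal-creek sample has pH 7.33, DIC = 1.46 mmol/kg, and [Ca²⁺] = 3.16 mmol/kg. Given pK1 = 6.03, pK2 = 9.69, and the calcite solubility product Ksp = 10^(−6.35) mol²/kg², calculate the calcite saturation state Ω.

α₂ = 1 / (1 + [H⁺]/K2 + [H⁺]²/(K1K2)) = 1 / (1 + 10^+2.36 + 10^+1.06)
   = 1 / (1 + 229.09 + 11.482) = 1/241.57 = 0.004140
[CO3²⁻] = α₂ × DIC = 0.004140 × 1.46 = 0.006044 mmol/kg = 6.044 μmol/kg
Ksp = 10^(−6.35) = 4.467×10^-7
Ω = [Ca²⁺][CO3²⁻]/Ksp = (3.16×10^-3)(6.044×10^-6) / 4.467×10^-7 = 0.0428

Ω = 0.0428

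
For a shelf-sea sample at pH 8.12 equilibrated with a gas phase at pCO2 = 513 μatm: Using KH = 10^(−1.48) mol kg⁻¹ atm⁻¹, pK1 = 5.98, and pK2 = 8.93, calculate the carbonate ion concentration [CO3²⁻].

[CO3²⁻] = 0.363 mmol/kg

[CO2*] = KH · pCO2 = 10^(−1.48) × 513×10^-6 = 1.699×10^-5 mol/kg
α₀ = 1/(1 + K1/[H⁺] + K1K2/[H⁺]²) = 1/(1 + 10^+2.14 + 10^+1.33) = 0.006234
DIC = [CO2*]/α₀ = 1.699×10^-5 / 0.006234 = 2.725 mmol/kg
[CO3²⁻] = α₂·DIC; α₂ = 0.1333, so [CO3²⁻] = 0.1333 × 2.725 = 0.363 mmol/kg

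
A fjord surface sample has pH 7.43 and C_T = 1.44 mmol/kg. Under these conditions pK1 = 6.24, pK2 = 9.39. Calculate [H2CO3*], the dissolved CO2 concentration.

α₀ = 1 / (1 + K1/[H⁺] + K1K2/[H⁺]²) = 1 / (1 + 10^+1.19 + 10^-0.77)
   = 1 / (1 + 15.488 + 0.16982) = 1/16.658 = 0.06003
[CO2*] = α₀ × DIC = 0.06003 × 1.44 = 0.0864 mmol/kg

[CO2*] = 0.0864 mmol/kg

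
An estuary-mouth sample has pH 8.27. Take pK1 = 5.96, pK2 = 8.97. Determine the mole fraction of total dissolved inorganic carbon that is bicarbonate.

α₁ = 0.830

α₁ = 1 / (1 + [H⁺]/K1 + K2/[H⁺]) = 1 / (1 + 10^-2.31 + 10^-0.70)
   = 1 / (1 + 0.0048978 + 0.19953) = 1/1.2044 = 0.8303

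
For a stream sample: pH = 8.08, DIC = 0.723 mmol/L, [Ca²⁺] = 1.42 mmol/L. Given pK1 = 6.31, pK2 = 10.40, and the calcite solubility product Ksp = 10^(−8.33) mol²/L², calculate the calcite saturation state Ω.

α₂ = 1 / (1 + [H⁺]/K2 + [H⁺]²/(K1K2)) = 1 / (1 + 10^+2.32 + 10^+0.55)
   = 1 / (1 + 208.93 + 3.5481) = 1/213.48 = 0.004684
[CO3²⁻] = α₂ × DIC = 0.004684 × 0.723 = 0.003387 mmol/L = 3.387 μmol/L
Ksp = 10^(−8.33) = 4.677×10^-9
Ω = [Ca²⁺][CO3²⁻]/Ksp = (1.42×10^-3)(3.387×10^-6) / 4.677×10^-9 = 1.03

Ω = 1.03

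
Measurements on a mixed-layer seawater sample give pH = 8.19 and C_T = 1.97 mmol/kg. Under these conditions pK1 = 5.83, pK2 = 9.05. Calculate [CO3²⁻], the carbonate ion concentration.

[CO3²⁻] = 0.238 mmol/kg

α₂ = 1 / (1 + [H⁺]/K2 + [H⁺]²/(K1K2)) = 1 / (1 + 10^+0.86 + 10^-1.50)
   = 1 / (1 + 7.2444 + 0.031623) = 1/8.2760 = 0.1208
[CO3²⁻] = α₂ × DIC = 0.1208 × 1.97 = 0.238 mmol/kg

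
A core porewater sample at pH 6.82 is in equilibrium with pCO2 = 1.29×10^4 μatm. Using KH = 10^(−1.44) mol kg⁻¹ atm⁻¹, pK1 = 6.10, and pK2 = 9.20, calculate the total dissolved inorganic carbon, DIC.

DIC = 2.94 mmol/kg

[CO2*] = KH · pCO2 = 10^(−1.44) × 1.29×10^4×10^-6 = 4.684×10^-4 mol/kg
α₀ = 1/(1 + K1/[H⁺] + K1K2/[H⁺]²) = 1/(1 + 10^+0.72 + 10^-1.66) = 0.1595
DIC = [CO2*]/α₀ = 4.684×10^-4 / 0.1595 = 2.94 mmol/kg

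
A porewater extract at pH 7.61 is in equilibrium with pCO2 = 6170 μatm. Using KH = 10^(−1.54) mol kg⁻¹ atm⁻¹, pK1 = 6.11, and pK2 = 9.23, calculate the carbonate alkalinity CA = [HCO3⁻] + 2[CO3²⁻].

CA = 5.90 mmol/kg

[CO2*] = KH · pCO2 = 10^(−1.54) × 6170×10^-6 = 1.779×10^-4 mol/kg
α₀ = 1/(1 + K1/[H⁺] + K1K2/[H⁺]²) = 1/(1 + 10^+1.50 + 10^-0.12) = 0.02996
DIC = [CO2*]/α₀ = 1.779×10^-4 / 0.02996 = 5.940 mmol/kg
CA = (α₁ + 2α₂)·DIC = (0.9473 + 2×0.02272) × 5.940 = 5.90 mmol/kg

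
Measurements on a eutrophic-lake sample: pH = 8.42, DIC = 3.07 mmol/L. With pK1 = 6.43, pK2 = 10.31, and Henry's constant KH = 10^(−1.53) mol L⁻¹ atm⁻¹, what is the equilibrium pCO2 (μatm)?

α₀ = 1 / (1 + K1/[H⁺] + K1K2/[H⁺]²) = 1 / (1 + 10^+1.99 + 10^+0.10)
   = 1 / (1 + 97.724 + 1.2589) = 1/99.983 = 0.01000
[CO2*] = α₀ × DIC = 0.01000 × 3.07 = 0.03071 mmol/L
pCO2 = [CO2*]/KH = 3.071×10^-5 / 2.951×10^-2 = 1040 μatm

pCO2 = 1040 μatm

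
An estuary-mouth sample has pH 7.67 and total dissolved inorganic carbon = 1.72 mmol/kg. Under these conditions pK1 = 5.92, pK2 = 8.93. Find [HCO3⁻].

[HCO3⁻] = 1.60 mmol/kg

α₁ = 1 / (1 + [H⁺]/K1 + K2/[H⁺]) = 1 / (1 + 10^-1.75 + 10^-1.26)
   = 1 / (1 + 0.017783 + 0.054954) = 1/1.0727 = 0.9322
[HCO3⁻] = α₁ × DIC = 0.9322 × 1.72 = 1.60 mmol/kg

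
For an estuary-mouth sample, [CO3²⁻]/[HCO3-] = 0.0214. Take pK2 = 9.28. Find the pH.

pH = 7.61

From K2 = [H⁺][CO3²⁻]/[HCO3-]:  pH = pK2 + log₁₀([CO3²⁻]/[HCO3-])
log₁₀(0.0214) = -1.670
pH = 9.28 + (-1.670) = 7.61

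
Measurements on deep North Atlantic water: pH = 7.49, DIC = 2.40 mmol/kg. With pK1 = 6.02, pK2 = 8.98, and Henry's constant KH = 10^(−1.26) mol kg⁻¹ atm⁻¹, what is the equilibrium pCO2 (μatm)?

pCO2 = 1390 μatm

α₀ = 1 / (1 + K1/[H⁺] + K1K2/[H⁺]²) = 1 / (1 + 10^+1.47 + 10^-0.02)
   = 1 / (1 + 29.512 + 0.95499) = 1/31.467 = 0.03178
[CO2*] = α₀ × DIC = 0.03178 × 2.40 = 0.07627 mmol/kg
pCO2 = [CO2*]/KH = 7.627×10^-5 / 5.495×10^-2 = 1390 μatm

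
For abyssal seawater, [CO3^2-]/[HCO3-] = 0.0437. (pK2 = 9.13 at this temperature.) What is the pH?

pH = 7.77

From K2 = [H⁺][CO3^2-]/[HCO3-]:  pH = pK2 + log₁₀([CO3^2-]/[HCO3-])
log₁₀(0.0437) = -1.360
pH = 9.13 + (-1.360) = 7.77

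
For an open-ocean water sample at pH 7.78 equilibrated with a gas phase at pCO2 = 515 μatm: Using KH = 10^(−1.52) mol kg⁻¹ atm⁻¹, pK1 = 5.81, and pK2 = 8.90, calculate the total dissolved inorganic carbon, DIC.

[CO2*] = KH · pCO2 = 10^(−1.52) × 515×10^-6 = 1.555×10^-5 mol/kg
α₀ = 1/(1 + K1/[H⁺] + K1K2/[H⁺]²) = 1/(1 + 10^+1.97 + 10^+0.85) = 0.009861
DIC = [CO2*]/α₀ = 1.555×10^-5 / 0.009861 = 1.58 mmol/kg

DIC = 1.58 mmol/kg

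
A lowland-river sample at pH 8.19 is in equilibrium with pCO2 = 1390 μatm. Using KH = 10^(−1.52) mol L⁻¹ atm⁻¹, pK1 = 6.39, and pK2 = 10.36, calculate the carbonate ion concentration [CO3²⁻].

[CO2*] = KH · pCO2 = 10^(−1.52) × 1390×10^-6 = 4.198×10^-5 mol/L
α₀ = 1/(1 + K1/[H⁺] + K1K2/[H⁺]²) = 1/(1 + 10^+1.80 + 10^-0.37) = 0.01550
DIC = [CO2*]/α₀ = 4.198×10^-5 / 0.01550 = 2.708 mmol/L
[CO3²⁻] = α₂·DIC; α₂ = 0.006611, so [CO3²⁻] = 0.006611 × 2.708 = 0.0179 mmol/L = 17.9 μmol/L

[CO3²⁻] = 17.9 μmol/L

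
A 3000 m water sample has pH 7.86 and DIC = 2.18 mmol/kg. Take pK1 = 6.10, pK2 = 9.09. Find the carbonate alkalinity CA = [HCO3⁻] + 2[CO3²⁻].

CA = [HCO3⁻] + 2[CO3²⁻] = (α₁ + 2α₂)·DIC
At pH 7.86: [H⁺]/K1 = 10^-1.76 = 0.017378, K2/[H⁺] = 10^-1.23 = 0.058884
α₁ = 1/(1 + 0.017378 + 0.058884) = 1/1.0763 = 0.9291; α₂ = α₁·K2/[H⁺] = 0.05471
α₁ + 2α₂ = 1.0386
CA = 1.0386 × 2.18 = 2.26 mmol/kg

CA = 2.26 mmol/kg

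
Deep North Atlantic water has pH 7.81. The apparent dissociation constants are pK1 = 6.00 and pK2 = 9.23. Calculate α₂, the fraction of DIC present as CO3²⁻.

α₂ = 1 / (1 + [H⁺]/K2 + [H⁺]²/(K1K2)) = 1 / (1 + 10^+1.42 + 10^-0.39)
   = 1 / (1 + 26.303 + 0.40738) = 1/27.710 = 0.03609

α₂ = 0.0361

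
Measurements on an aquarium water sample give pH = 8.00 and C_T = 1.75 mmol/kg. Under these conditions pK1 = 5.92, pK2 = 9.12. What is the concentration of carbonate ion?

α₂ = 1 / (1 + [H⁺]/K2 + [H⁺]²/(K1K2)) = 1 / (1 + 10^+1.12 + 10^-0.96)
   = 1 / (1 + 13.183 + 0.10965) = 1/14.292 = 0.06997
[CO3²⁻] = α₂ × DIC = 0.06997 × 1.75 = 0.122 mmol/kg

[CO3²⁻] = 0.122 mmol/kg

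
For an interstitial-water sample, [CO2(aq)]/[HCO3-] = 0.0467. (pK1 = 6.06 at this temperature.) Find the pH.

From K1 = [H⁺][HCO3-]/[CO2(aq)]:  pH = pK1 − log₁₀([CO2(aq)]/[HCO3-])
log₁₀(0.0467) = -1.331
pH = 6.06 − (-1.331) = 7.39

pH = 7.39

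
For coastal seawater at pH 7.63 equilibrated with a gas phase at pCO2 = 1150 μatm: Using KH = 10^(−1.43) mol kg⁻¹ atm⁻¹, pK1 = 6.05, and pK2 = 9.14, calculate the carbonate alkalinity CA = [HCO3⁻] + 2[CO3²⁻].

[CO2*] = KH · pCO2 = 10^(−1.43) × 1150×10^-6 = 4.273×10^-5 mol/kg
α₀ = 1/(1 + K1/[H⁺] + K1K2/[H⁺]²) = 1/(1 + 10^+1.58 + 10^+0.07) = 0.02488
DIC = [CO2*]/α₀ = 4.273×10^-5 / 0.02488 = 1.717 mmol/kg
CA = (α₁ + 2α₂)·DIC = (0.9459 + 2×0.02923) × 1.717 = 1.72 mmol/kg

CA = 1.72 mmol/kg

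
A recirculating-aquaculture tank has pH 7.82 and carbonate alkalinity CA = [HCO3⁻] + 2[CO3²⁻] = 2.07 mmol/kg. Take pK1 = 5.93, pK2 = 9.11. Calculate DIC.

DIC = 2.00 mmol/kg

CA = [HCO3⁻] + 2[CO3²⁻] = (α₁ + 2α₂)·DIC
At pH 7.82: [H⁺]/K1 = 10^-1.89 = 0.012882, K2/[H⁺] = 10^-1.29 = 0.051286
α₁ = 1/(1 + 0.012882 + 0.051286) = 1/1.0642 = 0.9397; α₂ = α₁·K2/[H⁺] = 0.04819
α₁ + 2α₂ = 1.0361
DIC = CA / (α₁ + 2α₂) = 2.07 / 1.0361 = 2.00 mmol/kg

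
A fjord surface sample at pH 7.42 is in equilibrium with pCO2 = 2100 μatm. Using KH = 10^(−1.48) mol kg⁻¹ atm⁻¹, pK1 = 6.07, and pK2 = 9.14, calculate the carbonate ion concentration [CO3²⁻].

[CO3²⁻] = 0.0297 mmol/kg

[CO2*] = KH · pCO2 = 10^(−1.48) × 2100×10^-6 = 6.954×10^-5 mol/kg
α₀ = 1/(1 + K1/[H⁺] + K1K2/[H⁺]²) = 1/(1 + 10^+1.35 + 10^-0.37) = 0.04199
DIC = [CO2*]/α₀ = 6.954×10^-5 / 0.04199 = 1.656 mmol/kg
[CO3²⁻] = α₂·DIC; α₂ = 0.01791, so [CO3²⁻] = 0.01791 × 1.656 = 0.0297 mmol/kg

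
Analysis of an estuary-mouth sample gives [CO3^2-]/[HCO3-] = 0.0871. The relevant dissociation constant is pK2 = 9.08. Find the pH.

pH = 8.02

From K2 = [H⁺][CO3^2-]/[HCO3-]:  pH = pK2 + log₁₀([CO3^2-]/[HCO3-])
log₁₀(0.0871) = -1.060
pH = 9.08 + (-1.060) = 8.02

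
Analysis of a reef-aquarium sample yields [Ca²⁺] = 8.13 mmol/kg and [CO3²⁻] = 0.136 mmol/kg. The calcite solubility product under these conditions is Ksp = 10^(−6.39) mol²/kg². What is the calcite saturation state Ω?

Ksp = 10^(−6.39) = 4.074×10^-7
Ω = [Ca²⁺][CO3²⁻]/Ksp = (8.13×10^-3)(0.136×10^-3) / 4.074×10^-7 = 2.71

Ω = 2.71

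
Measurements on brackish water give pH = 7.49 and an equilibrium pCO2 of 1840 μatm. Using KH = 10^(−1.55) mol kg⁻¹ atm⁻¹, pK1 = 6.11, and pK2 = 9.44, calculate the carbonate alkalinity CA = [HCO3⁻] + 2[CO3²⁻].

[CO2*] = KH · pCO2 = 10^(−1.55) × 1840×10^-6 = 5.186×10^-5 mol/kg
α₀ = 1/(1 + K1/[H⁺] + K1K2/[H⁺]²) = 1/(1 + 10^+1.38 + 10^-0.57) = 0.03959
DIC = [CO2*]/α₀ = 5.186×10^-5 / 0.03959 = 1.310 mmol/kg
CA = (α₁ + 2α₂)·DIC = (0.9498 + 2×0.01066) × 1.310 = 1.27 mmol/kg

CA = 1.27 mmol/kg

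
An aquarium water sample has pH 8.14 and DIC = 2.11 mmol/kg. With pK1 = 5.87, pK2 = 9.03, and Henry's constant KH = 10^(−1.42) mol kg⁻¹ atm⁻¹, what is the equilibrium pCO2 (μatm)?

pCO2 = 263 μatm

α₀ = 1 / (1 + K1/[H⁺] + K1K2/[H⁺]²) = 1 / (1 + 10^+2.27 + 10^+1.38)
   = 1 / (1 + 186.21 + 23.988) = 1/211.20 = 0.004735
[CO2*] = α₀ × DIC = 0.004735 × 2.11 = 0.009991 mmol/kg = 9.991 μmol/kg
pCO2 = [CO2*]/KH = 9.991×10^-6 / 3.802×10^-2 = 263 μatm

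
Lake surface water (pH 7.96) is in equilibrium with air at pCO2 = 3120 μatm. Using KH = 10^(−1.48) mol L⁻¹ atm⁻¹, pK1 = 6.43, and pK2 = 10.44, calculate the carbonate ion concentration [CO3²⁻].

[CO2*] = KH · pCO2 = 10^(−1.48) × 3120×10^-6 = 1.033×10^-4 mol/L
α₀ = 1/(1 + K1/[H⁺] + K1K2/[H⁺]²) = 1/(1 + 10^+1.53 + 10^-0.95) = 0.02857
DIC = [CO2*]/α₀ = 1.033×10^-4 / 0.02857 = 3.616 mmol/L
[CO3²⁻] = α₂·DIC; α₂ = 0.003206, so [CO3²⁻] = 0.003206 × 3.616 = 0.0116 mmol/L = 11.6 μmol/L

[CO3²⁻] = 11.6 μmol/L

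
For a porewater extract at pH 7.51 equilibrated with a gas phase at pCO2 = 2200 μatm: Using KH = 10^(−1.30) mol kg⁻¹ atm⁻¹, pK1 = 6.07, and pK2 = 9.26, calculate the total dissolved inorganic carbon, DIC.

DIC = 3.20 mmol/kg

[CO2*] = KH · pCO2 = 10^(−1.30) × 2200×10^-6 = 1.103×10^-4 mol/kg
α₀ = 1/(1 + K1/[H⁺] + K1K2/[H⁺]²) = 1/(1 + 10^+1.44 + 10^-0.31) = 0.03444
DIC = [CO2*]/α₀ = 1.103×10^-4 / 0.03444 = 3.20 mmol/kg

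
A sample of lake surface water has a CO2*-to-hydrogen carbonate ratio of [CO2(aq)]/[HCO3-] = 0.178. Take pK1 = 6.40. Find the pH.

pH = 7.15

From K1 = [H⁺][HCO3-]/[CO2(aq)]:  pH = pK1 − log₁₀([CO2(aq)]/[HCO3-])
log₁₀(0.178) = -0.750
pH = 6.40 − (-0.750) = 7.15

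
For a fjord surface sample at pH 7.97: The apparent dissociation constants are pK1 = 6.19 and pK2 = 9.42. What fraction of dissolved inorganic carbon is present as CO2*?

α₀ = 0.0158

α₀ = 1 / (1 + K1/[H⁺] + K1K2/[H⁺]²) = 1 / (1 + 10^+1.78 + 10^+0.33)
   = 1 / (1 + 60.256 + 2.1380) = 1/63.394 = 0.01577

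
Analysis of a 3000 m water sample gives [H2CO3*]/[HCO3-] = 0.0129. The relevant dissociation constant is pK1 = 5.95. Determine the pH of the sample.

pH = 7.84

From K1 = [H⁺][HCO3-]/[H2CO3*]:  pH = pK1 − log₁₀([H2CO3*]/[HCO3-])
log₁₀(0.0129) = -1.889
pH = 5.95 − (-1.889) = 7.84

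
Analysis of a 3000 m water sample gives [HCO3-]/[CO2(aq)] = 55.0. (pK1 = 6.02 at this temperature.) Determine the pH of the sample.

From K1 = [H⁺][HCO3-]/[CO2(aq)]:  pH = pK1 + log₁₀([HCO3-]/[CO2(aq)])
log₁₀(55.0) = +1.740
pH = 6.02 + (+1.740) = 7.76

pH = 7.76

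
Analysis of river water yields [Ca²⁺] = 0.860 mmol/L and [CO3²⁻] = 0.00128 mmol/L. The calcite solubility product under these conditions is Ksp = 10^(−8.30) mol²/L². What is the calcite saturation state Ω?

Ksp = 10^(−8.30) = 5.012×10^-9
Ω = [Ca²⁺][CO3²⁻]/Ksp = (0.860×10^-3)(0.00128×10^-3) / 5.012×10^-9 = 0.220

Ω = 0.220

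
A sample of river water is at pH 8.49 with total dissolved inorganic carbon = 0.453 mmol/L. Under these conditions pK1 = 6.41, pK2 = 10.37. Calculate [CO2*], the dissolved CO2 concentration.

[CO2*] = 3.69 μmol/L

α₀ = 1 / (1 + K1/[H⁺] + K1K2/[H⁺]²) = 1 / (1 + 10^+2.08 + 10^+0.20)
   = 1 / (1 + 120.23 + 1.5849) = 1/122.81 = 0.008143
[CO2*] = α₀ × DIC = 0.008143 × 0.453 = 0.00369 mmol/L = 3.69 μmol/L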